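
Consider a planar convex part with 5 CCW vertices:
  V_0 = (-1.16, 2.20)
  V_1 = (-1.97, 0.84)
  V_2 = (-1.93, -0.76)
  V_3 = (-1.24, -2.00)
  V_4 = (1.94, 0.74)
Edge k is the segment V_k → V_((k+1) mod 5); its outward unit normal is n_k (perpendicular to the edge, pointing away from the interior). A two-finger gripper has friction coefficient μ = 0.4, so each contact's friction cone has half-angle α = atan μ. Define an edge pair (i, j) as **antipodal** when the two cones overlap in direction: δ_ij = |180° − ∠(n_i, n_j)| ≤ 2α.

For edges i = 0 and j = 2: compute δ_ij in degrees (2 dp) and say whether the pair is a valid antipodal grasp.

δ = 120.13°, invalid

α = atan 0.4 = 21.80°;  2α = 43.60°
edge 0: e_0 = (-0.81, -1.36);  n_0 = (-0.8592, +0.5117)
edge 2: e_2 = (+0.69, -1.24);  n_2 = (-0.8738, -0.4862)
∠(n_0, n_2) = 59.87°
δ = |180° − 59.87°| = 120.13°
120.13° > 2α = 43.60°  →  invalid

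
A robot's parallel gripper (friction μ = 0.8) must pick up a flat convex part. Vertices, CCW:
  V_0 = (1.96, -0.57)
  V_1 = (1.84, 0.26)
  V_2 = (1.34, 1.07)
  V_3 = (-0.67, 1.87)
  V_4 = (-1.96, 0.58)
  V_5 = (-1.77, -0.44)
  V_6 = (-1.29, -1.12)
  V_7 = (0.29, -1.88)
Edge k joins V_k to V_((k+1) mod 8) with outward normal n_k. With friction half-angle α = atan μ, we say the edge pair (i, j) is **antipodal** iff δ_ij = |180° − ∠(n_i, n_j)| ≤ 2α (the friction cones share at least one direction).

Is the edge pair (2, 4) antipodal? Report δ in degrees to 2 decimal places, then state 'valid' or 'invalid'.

α = atan 0.8 = 38.66°;  2α = 77.32°
edge 2: e_2 = (-2.01, +0.80);  n_2 = (+0.3698, +0.9291)
edge 4: e_4 = (+0.19, -1.02);  n_4 = (-0.9831, -0.1831)
∠(n_2, n_4) = 122.25°
δ = |180° − 122.25°| = 57.75°
57.75° ≤ 2α = 77.32°  →  valid

δ = 57.75°, valid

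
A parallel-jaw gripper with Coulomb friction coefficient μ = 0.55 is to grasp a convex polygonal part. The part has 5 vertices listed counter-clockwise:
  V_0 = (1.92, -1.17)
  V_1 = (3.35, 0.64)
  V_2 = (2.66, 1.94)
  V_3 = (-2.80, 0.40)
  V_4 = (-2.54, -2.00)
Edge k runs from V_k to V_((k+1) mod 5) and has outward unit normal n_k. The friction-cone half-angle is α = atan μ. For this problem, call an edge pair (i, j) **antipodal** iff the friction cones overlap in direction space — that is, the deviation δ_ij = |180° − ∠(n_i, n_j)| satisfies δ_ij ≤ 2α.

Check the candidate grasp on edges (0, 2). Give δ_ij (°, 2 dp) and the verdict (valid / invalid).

α = atan 0.55 = 28.81°;  2α = 57.62°
edge 0: e_0 = (+1.43, +1.81);  n_0 = (+0.7847, -0.6199)
edge 2: e_2 = (-5.46, -1.54);  n_2 = (-0.2715, +0.9624)
∠(n_0, n_2) = 144.06°
δ = |180° − 144.06°| = 35.94°
35.94° ≤ 2α = 57.62°  →  valid

δ = 35.94°, valid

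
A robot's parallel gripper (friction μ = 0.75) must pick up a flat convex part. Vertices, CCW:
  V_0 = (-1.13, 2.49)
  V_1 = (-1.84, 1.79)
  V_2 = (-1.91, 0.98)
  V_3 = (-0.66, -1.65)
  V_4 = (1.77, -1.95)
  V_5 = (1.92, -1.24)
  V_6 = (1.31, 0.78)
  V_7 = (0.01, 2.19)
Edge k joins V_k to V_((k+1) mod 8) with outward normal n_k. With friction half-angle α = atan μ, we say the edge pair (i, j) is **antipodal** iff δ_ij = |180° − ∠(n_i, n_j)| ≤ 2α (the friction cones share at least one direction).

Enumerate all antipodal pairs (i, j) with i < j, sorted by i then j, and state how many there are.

α = atan 0.75 = 36.87°;  2α = 73.74°
n_0 = (-0.7021, +0.7121)
n_1 = (-0.9963, +0.0861)
n_2 = (-0.9032, -0.4293)
n_3 = (-0.1225, -0.9925)
n_4 = (+0.9784, -0.2067)
n_5 = (+0.9573, +0.2891)
n_6 = (+0.7352, +0.6778)
n_7 = (+0.2545, +0.9671)
  (0,1): δ = 139.53°  ·
  (0,2): δ = 109.17°  ·
  (0,3): δ = 51.63°  ✓
  (0,4): δ = 33.48°  ✓
  (0,5): δ = 62.21°  ✓
  (0,6): δ = 88.08°  ·
  (0,7): δ = 120.66°  ·
  (1,2): δ = 149.64°  ·
  (1,3): δ = 92.10°  ·
  (1,4): δ = 6.99°  ✓
  (1,5): δ = 21.74°  ✓
  (1,6): δ = 47.61°  ✓
  (1,7): δ = 80.20°  ·
  (2,3): δ = 122.46°  ·
  (2,4): δ = 37.35°  ✓
  (2,5): δ = 8.62°  ✓
  (2,6): δ = 17.25°  ✓
  (2,7): δ = 49.84°  ✓
  (3,4): δ = 94.89°  ·
  (3,5): δ = 66.16°  ✓
  (3,6): δ = 40.29°  ✓
  (3,7): δ = 7.71°  ✓
  (4,5): δ = 151.27°  ·
  (4,6): δ = 125.40°  ·
  (4,7): δ = 92.81°  ·
  (5,6): δ = 154.13°  ·
  (5,7): δ = 121.55°  ·
  (6,7): δ = 147.42°  ·
antipodal pairs: 13

count = 13; pairs: (0,3), (0,4), (0,5), (1,4), (1,5), (1,6), (2,4), (2,5), (2,6), (2,7), (3,5), (3,6), (3,7)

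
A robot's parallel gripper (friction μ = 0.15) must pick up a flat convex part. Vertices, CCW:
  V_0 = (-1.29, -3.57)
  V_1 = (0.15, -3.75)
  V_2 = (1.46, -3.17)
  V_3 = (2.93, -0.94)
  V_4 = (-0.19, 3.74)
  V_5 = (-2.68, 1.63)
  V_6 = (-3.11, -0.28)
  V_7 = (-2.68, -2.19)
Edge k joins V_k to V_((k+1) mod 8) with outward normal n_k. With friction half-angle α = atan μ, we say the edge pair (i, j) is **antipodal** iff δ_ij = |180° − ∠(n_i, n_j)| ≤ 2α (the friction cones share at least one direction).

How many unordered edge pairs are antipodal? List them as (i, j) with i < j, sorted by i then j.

count = 3; pairs: (1,4), (2,4), (3,7)

α = atan 0.15 = 8.53°;  2α = 17.06°
n_0 = (-0.1240, -0.9923)
n_1 = (+0.4048, -0.9144)
n_2 = (+0.8349, -0.5504)
n_3 = (+0.8321, +0.5547)
n_4 = (-0.6465, +0.7629)
n_5 = (-0.9756, +0.2196)
n_6 = (-0.9756, -0.2196)
n_7 = (-0.7045, -0.7097)
  (0,1): δ = 148.99°  ·
  (0,2): δ = 116.27°  ·
  (0,3): δ = 49.18°  ·
  (0,4): δ = 47.40°  ·
  (0,5): δ = 84.44°  ·
  (0,6): δ = 109.81°  ·
  (0,7): δ = 142.33°  ·
  (1,2): δ = 147.27°  ·
  (1,3): δ = 80.19°  ·
  (1,4): δ = 16.40°  ✓
  (1,5): δ = 53.43°  ·
  (1,6): δ = 78.81°  ·
  (1,7): δ = 111.33°  ·
  (2,3): δ = 112.92°  ·
  (2,4): δ = 16.33°  ✓
  (2,5): δ = 20.71°  ·
  (2,6): δ = 46.08°  ·
  (2,7): δ = 78.60°  ·
  (3,4): δ = 83.41°  ·
  (3,5): δ = 46.38°  ·
  (3,6): δ = 21.00°  ·
  (3,7): δ = 11.52°  ✓
  (4,5): δ = 142.97°  ·
  (4,6): δ = 117.59°  ·
  (4,7): δ = 85.07°  ·
  (5,6): δ = 154.62°  ·
  (5,7): δ = 122.11°  ·
  (6,7): δ = 147.48°  ·
antipodal pairs: 3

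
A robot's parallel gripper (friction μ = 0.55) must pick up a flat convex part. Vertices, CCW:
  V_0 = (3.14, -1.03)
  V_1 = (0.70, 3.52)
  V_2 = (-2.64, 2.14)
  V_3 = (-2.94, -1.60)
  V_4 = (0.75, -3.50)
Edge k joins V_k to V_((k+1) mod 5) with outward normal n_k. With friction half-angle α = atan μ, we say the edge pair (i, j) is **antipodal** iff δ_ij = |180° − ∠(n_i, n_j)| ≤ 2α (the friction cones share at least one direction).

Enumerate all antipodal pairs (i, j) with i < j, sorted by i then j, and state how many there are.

α = atan 0.55 = 28.81°;  2α = 57.62°
n_0 = (+0.8813, +0.4726)
n_1 = (-0.3819, +0.9242)
n_2 = (-0.9968, +0.0800)
n_3 = (-0.4578, -0.8891)
n_4 = (+0.7186, -0.6954)
  (0,1): δ = 95.75°  ·
  (0,2): δ = 32.79°  ✓
  (0,3): δ = 34.55°  ✓
  (0,4): δ = 107.74°  ·
  (1,2): δ = 117.04°  ·
  (1,3): δ = 49.69°  ✓
  (1,4): δ = 23.49°  ✓
  (2,3): δ = 112.66°  ·
  (2,4): δ = 39.47°  ✓
  (3,4): δ = 106.81°  ·
antipodal pairs: 5

count = 5; pairs: (0,2), (0,3), (1,3), (1,4), (2,4)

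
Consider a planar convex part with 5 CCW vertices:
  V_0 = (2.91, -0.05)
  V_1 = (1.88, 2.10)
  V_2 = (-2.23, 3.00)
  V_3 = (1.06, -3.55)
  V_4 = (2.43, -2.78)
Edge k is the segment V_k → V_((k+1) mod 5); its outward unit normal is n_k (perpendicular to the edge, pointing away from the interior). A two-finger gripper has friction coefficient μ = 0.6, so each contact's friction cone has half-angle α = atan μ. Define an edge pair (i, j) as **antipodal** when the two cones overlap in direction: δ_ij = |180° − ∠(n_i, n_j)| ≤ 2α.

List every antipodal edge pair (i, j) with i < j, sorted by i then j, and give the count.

count = 4; pairs: (0,2), (1,2), (1,3), (2,4)

α = atan 0.6 = 30.96°;  2α = 61.93°
n_0 = (+0.9019, +0.4320)
n_1 = (+0.2139, +0.9769)
n_2 = (-0.8936, -0.4488)
n_3 = (+0.4900, -0.8717)
n_4 = (+0.9849, -0.1732)
  (0,1): δ = 127.95°  ·
  (0,2): δ = 1.07°  ✓
  (0,3): δ = 93.74°  ·
  (0,4): δ = 144.43°  ·
  (1,2): δ = 50.98°  ✓
  (1,3): δ = 41.69°  ✓
  (1,4): δ = 92.38°  ·
  (2,3): δ = 87.33°  ·
  (2,4): δ = 36.64°  ✓
  (3,4): δ = 129.31°  ·
antipodal pairs: 4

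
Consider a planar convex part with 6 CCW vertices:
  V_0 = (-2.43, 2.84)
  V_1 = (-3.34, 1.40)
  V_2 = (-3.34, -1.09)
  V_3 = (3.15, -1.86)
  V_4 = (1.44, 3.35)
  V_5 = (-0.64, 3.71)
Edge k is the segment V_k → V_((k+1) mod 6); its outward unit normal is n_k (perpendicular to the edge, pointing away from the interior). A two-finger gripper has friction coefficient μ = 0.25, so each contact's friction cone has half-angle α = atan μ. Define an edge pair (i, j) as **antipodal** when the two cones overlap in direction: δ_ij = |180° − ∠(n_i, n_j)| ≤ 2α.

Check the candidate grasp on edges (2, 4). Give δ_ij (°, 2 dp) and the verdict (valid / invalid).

α = atan 0.25 = 14.04°;  2α = 28.07°
edge 2: e_2 = (+6.49, -0.77);  n_2 = (-0.1178, -0.9930)
edge 4: e_4 = (-2.08, +0.36);  n_4 = (+0.1705, +0.9854)
∠(n_2, n_4) = 176.95°
δ = |180° − 176.95°| = 3.05°
3.05° ≤ 2α = 28.07°  →  valid

δ = 3.05°, valid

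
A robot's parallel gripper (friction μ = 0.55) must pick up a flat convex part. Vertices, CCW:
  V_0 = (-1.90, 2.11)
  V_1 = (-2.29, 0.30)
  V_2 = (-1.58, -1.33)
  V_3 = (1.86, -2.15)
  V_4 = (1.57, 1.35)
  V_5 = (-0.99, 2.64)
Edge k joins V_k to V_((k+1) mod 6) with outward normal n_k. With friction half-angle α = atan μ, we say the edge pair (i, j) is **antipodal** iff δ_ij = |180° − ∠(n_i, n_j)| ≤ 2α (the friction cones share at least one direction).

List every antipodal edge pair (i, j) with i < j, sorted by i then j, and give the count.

α = atan 0.55 = 28.81°;  2α = 57.62°
n_0 = (-0.9776, +0.2106)
n_1 = (-0.9168, -0.3993)
n_2 = (-0.2319, -0.9727)
n_3 = (+0.9966, +0.0826)
n_4 = (+0.4500, +0.8930)
n_5 = (-0.5033, +0.8641)
  (0,1): δ = 144.30°  ·
  (0,2): δ = 91.25°  ·
  (0,3): δ = 16.90°  ✓
  (0,4): δ = 75.42°  ·
  (0,5): δ = 132.38°  ·
  (1,2): δ = 126.94°  ·
  (1,3): δ = 18.80°  ✓
  (1,4): δ = 39.72°  ✓
  (1,5): δ = 96.68°  ·
  (2,3): δ = 71.86°  ·
  (2,4): δ = 13.34°  ✓
  (2,5): δ = 43.62°  ✓
  (3,4): δ = 121.48°  ·
  (3,5): δ = 64.52°  ·
  (4,5): δ = 123.04°  ·
antipodal pairs: 5

count = 5; pairs: (0,3), (1,3), (1,4), (2,4), (2,5)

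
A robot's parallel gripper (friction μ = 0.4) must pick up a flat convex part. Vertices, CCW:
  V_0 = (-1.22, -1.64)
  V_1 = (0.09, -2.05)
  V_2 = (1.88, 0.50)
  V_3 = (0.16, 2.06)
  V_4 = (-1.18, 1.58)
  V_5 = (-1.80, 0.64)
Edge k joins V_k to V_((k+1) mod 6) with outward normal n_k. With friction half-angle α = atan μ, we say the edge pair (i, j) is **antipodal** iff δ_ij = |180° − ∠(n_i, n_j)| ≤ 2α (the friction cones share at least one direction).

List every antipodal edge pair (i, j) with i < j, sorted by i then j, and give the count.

α = atan 0.4 = 21.80°;  2α = 43.60°
n_0 = (-0.2987, -0.9544)
n_1 = (+0.8185, -0.5745)
n_2 = (+0.6718, +0.7407)
n_3 = (-0.3372, +0.9414)
n_4 = (-0.8348, +0.5506)
n_5 = (-0.9691, -0.2465)
  (0,1): δ = 107.69°  ·
  (0,2): δ = 24.83°  ✓
  (0,3): δ = 37.09°  ✓
  (0,4): δ = 73.97°  ·
  (0,5): δ = 121.65°  ·
  (1,2): δ = 97.14°  ·
  (1,3): δ = 35.22°  ✓
  (1,4): δ = 1.66°  ✓
  (1,5): δ = 49.34°  ·
  (2,3): δ = 118.08°  ·
  (2,4): δ = 81.20°  ·
  (2,5): δ = 33.52°  ✓
  (3,4): δ = 143.12°  ·
  (3,5): δ = 95.44°  ·
  (4,5): δ = 132.32°  ·
antipodal pairs: 5

count = 5; pairs: (0,2), (0,3), (1,3), (1,4), (2,5)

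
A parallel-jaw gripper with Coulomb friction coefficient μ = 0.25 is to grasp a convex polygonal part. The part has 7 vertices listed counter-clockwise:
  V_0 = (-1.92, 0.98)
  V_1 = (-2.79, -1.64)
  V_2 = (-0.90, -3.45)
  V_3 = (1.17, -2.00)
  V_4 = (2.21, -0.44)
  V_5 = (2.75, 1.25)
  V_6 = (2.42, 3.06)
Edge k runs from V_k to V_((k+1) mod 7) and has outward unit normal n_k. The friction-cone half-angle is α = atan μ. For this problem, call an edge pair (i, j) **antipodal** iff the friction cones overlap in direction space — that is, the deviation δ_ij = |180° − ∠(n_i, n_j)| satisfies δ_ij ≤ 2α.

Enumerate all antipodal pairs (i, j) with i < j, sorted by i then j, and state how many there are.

α = atan 0.25 = 14.04°;  2α = 28.07°
n_0 = (-0.9490, +0.3151)
n_1 = (-0.6917, -0.7222)
n_2 = (+0.5737, -0.8190)
n_3 = (+0.8321, -0.5547)
n_4 = (+0.9526, -0.3044)
n_5 = (+0.9838, +0.1794)
n_6 = (-0.4322, +0.9018)
  (0,1): δ = 115.39°  ·
  (0,2): δ = 36.62°  ·
  (0,3): δ = 15.32°  ✓
  (0,4): δ = 0.65°  ✓
  (0,5): δ = 28.70°  ·
  (0,6): δ = 133.98°  ·
  (1,2): δ = 101.23°  ·
  (1,3): δ = 79.93°  ·
  (1,4): δ = 63.96°  ·
  (1,5): δ = 35.91°  ·
  (1,6): δ = 69.37°  ·
  (2,3): δ = 158.70°  ·
  (2,4): δ = 142.73°  ·
  (2,5): δ = 114.68°  ·
  (2,6): δ = 9.40°  ✓
  (3,4): δ = 164.03°  ·
  (3,5): δ = 135.98°  ·
  (3,6): δ = 30.70°  ·
  (4,5): δ = 151.95°  ·
  (4,6): δ = 46.67°  ·
  (5,6): δ = 74.73°  ·
antipodal pairs: 3

count = 3; pairs: (0,3), (0,4), (2,6)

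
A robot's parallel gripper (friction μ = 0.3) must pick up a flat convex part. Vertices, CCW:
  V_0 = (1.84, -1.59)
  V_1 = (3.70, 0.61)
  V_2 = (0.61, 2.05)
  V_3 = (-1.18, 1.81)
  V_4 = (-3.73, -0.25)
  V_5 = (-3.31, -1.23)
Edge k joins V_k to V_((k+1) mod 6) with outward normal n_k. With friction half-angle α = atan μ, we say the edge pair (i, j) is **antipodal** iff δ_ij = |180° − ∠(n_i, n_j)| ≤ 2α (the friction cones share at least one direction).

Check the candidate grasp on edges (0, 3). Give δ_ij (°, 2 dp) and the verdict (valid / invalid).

α = atan 0.3 = 16.70°;  2α = 33.40°
edge 0: e_0 = (+1.86, +2.20);  n_0 = (+0.7636, -0.6456)
edge 3: e_3 = (-2.55, -2.06);  n_3 = (-0.6284, +0.7779)
∠(n_0, n_3) = 169.15°
δ = |180° − 169.15°| = 10.85°
10.85° ≤ 2α = 33.40°  →  valid

δ = 10.85°, valid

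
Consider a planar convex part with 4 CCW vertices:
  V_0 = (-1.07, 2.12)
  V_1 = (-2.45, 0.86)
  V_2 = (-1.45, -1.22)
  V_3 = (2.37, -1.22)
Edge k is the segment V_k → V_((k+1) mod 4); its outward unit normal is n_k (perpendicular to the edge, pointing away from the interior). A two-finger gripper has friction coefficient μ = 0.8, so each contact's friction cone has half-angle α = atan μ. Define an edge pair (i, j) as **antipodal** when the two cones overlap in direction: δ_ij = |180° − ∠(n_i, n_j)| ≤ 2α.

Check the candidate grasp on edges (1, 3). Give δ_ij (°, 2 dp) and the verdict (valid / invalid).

α = atan 0.8 = 38.66°;  2α = 77.32°
edge 1: e_1 = (+1.00, -2.08);  n_1 = (-0.9013, -0.4333)
edge 3: e_3 = (-3.44, +3.34);  n_3 = (+0.6966, +0.7175)
∠(n_1, n_3) = 159.83°
δ = |180° − 159.83°| = 20.17°
20.17° ≤ 2α = 77.32°  →  valid

δ = 20.17°, valid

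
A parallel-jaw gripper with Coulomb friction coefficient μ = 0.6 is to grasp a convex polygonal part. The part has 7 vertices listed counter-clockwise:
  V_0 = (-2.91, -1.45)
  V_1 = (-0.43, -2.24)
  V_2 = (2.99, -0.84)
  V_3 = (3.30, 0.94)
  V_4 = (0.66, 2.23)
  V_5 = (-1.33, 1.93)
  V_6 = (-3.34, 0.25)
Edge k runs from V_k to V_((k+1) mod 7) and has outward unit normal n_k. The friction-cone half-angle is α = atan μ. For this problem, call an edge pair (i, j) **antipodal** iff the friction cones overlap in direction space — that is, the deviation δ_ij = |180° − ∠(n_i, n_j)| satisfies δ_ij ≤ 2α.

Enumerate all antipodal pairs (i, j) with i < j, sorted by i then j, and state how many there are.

α = atan 0.6 = 30.96°;  2α = 61.93°
n_0 = (-0.3035, -0.9528)
n_1 = (+0.3788, -0.9255)
n_2 = (+0.9852, -0.1716)
n_3 = (+0.4390, +0.8985)
n_4 = (-0.1491, +0.9888)
n_5 = (-0.6413, +0.7673)
n_6 = (-0.9695, -0.2452)
  (0,1): δ = 140.07°  ·
  (0,2): δ = 82.21°  ·
  (0,3): δ = 8.37°  ✓
  (0,4): δ = 26.24°  ✓
  (0,5): δ = 57.56°  ✓
  (0,6): δ = 121.86°  ·
  (1,2): δ = 122.14°  ·
  (1,3): δ = 48.30°  ✓
  (1,4): δ = 13.69°  ✓
  (1,5): δ = 17.63°  ✓
  (1,6): δ = 81.93°  ·
  (2,3): δ = 106.16°  ·
  (2,4): δ = 71.55°  ·
  (2,5): δ = 40.23°  ✓
  (2,6): δ = 24.07°  ✓
  (3,4): δ = 145.39°  ·
  (3,5): δ = 114.07°  ·
  (3,6): δ = 49.76°  ✓
  (4,5): δ = 148.68°  ·
  (4,6): δ = 84.38°  ·
  (5,6): δ = 115.69°  ·
antipodal pairs: 9

count = 9; pairs: (0,3), (0,4), (0,5), (1,3), (1,4), (1,5), (2,5), (2,6), (3,6)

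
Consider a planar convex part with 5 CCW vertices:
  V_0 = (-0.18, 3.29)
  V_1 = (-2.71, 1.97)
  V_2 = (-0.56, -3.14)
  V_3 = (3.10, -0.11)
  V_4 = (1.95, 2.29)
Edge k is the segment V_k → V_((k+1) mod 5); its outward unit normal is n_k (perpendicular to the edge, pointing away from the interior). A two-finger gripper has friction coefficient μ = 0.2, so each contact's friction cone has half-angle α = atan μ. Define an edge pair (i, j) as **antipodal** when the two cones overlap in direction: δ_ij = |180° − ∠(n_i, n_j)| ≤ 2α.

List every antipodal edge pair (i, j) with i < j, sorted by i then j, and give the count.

α = atan 0.2 = 11.31°;  2α = 22.62°
n_0 = (-0.4626, +0.8866)
n_1 = (-0.9217, -0.3878)
n_2 = (+0.6377, -0.7703)
n_3 = (+0.9018, +0.4321)
n_4 = (+0.4250, +0.9052)
  (0,1): δ = 94.73°  ·
  (0,2): δ = 12.07°  ✓
  (0,3): δ = 88.05°  ·
  (0,4): δ = 127.30°  ·
  (1,2): δ = 73.20°  ·
  (1,3): δ = 2.78°  ✓
  (1,4): δ = 42.03°  ·
  (2,3): δ = 104.02°  ·
  (2,4): δ = 64.77°  ·
  (3,4): δ = 140.75°  ·
antipodal pairs: 2

count = 2; pairs: (0,2), (1,3)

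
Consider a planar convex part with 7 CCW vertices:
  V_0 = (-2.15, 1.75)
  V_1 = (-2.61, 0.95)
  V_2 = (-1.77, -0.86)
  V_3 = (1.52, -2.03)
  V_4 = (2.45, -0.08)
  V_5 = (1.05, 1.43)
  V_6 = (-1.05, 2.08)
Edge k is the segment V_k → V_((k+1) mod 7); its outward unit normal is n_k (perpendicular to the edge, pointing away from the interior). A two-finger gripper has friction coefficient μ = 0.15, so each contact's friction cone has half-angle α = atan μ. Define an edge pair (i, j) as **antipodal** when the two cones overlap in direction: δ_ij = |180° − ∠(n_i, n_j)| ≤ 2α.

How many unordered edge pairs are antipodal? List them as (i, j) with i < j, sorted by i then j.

count = 2; pairs: (0,3), (2,5)

α = atan 0.15 = 8.53°;  2α = 17.06°
n_0 = (-0.8669, +0.4985)
n_1 = (-0.9071, -0.4210)
n_2 = (-0.3351, -0.9422)
n_3 = (+0.9026, -0.4305)
n_4 = (+0.7333, +0.6799)
n_5 = (+0.2957, +0.9553)
n_6 = (-0.2873, +0.9578)
  (0,1): δ = 125.21°  ·
  (0,2): δ = 79.68°  ·
  (0,3): δ = 4.40°  ✓
  (0,4): δ = 72.73°  ·
  (0,5): δ = 102.70°  ·
  (0,6): δ = 136.60°  ·
  (1,2): δ = 134.47°  ·
  (1,3): δ = 50.39°  ·
  (1,4): δ = 17.94°  ·
  (1,5): δ = 47.91°  ·
  (1,6): δ = 81.80°  ·
  (2,3): δ = 95.92°  ·
  (2,4): δ = 27.59°  ·
  (2,5): δ = 2.38°  ✓
  (2,6): δ = 36.28°  ·
  (3,4): δ = 111.67°  ·
  (3,5): δ = 81.70°  ·
  (3,6): δ = 47.80°  ·
  (4,5): δ = 150.03°  ·
  (4,6): δ = 116.14°  ·
  (5,6): δ = 146.10°  ·
antipodal pairs: 2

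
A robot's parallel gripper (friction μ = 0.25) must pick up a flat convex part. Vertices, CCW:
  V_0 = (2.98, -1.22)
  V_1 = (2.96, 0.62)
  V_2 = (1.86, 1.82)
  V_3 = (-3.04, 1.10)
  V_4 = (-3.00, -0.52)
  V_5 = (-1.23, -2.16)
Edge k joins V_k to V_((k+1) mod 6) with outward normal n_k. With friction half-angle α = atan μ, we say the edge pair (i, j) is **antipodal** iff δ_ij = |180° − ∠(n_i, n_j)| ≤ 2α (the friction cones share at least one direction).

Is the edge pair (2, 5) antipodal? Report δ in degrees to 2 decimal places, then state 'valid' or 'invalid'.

δ = 4.23°, valid

α = atan 0.25 = 14.04°;  2α = 28.07°
edge 2: e_2 = (-4.90, -0.72);  n_2 = (-0.1454, +0.9894)
edge 5: e_5 = (+4.21, +0.94);  n_5 = (+0.2179, -0.9760)
∠(n_2, n_5) = 175.77°
δ = |180° − 175.77°| = 4.23°
4.23° ≤ 2α = 28.07°  →  valid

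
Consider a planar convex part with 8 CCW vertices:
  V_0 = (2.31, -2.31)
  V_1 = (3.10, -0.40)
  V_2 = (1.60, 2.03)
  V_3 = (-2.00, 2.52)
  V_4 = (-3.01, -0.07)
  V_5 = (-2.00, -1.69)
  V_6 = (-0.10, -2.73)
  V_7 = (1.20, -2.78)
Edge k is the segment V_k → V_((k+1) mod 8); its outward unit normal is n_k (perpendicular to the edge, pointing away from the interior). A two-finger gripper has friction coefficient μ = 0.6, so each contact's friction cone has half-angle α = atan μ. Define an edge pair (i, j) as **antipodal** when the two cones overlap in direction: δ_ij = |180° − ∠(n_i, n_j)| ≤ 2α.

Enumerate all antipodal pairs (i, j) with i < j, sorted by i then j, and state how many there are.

count = 11; pairs: (0,3), (0,4), (1,3), (1,4), (1,5), (1,6), (2,4), (2,5), (2,6), (2,7), (3,7)

α = atan 0.6 = 30.96°;  2α = 61.93°
n_0 = (+0.9241, -0.3822)
n_1 = (+0.8509, +0.5253)
n_2 = (+0.1349, +0.9909)
n_3 = (-0.9317, +0.3633)
n_4 = (-0.8486, -0.5291)
n_5 = (-0.4801, -0.8772)
n_6 = (-0.0384, -0.9993)
n_7 = (+0.3899, -0.9209)
  (0,1): δ = 125.84°  ·
  (0,2): δ = 75.28°  ·
  (0,3): δ = 1.17°  ✓
  (0,4): δ = 54.41°  ✓
  (0,5): δ = 83.78°  ·
  (0,6): δ = 110.27°  ·
  (0,7): δ = 135.42°  ·
  (1,2): δ = 129.44°  ·
  (1,3): δ = 52.99°  ✓
  (1,4): δ = 0.26°  ✓
  (1,5): δ = 29.62°  ✓
  (1,6): δ = 56.11°  ✓
  (1,7): δ = 81.26°  ·
  (2,3): δ = 103.55°  ·
  (2,4): δ = 50.31°  ✓
  (2,5): δ = 20.94°  ✓
  (2,6): δ = 5.55°  ✓
  (2,7): δ = 30.70°  ✓
  (3,4): δ = 126.75°  ·
  (3,5): δ = 97.39°  ·
  (3,6): δ = 70.90°  ·
  (3,7): δ = 45.75°  ✓
  (4,5): δ = 150.64°  ·
  (4,6): δ = 124.14°  ·
  (4,7): δ = 98.99°  ·
  (5,6): δ = 153.51°  ·
  (5,7): δ = 128.36°  ·
  (6,7): δ = 154.85°  ·
antipodal pairs: 11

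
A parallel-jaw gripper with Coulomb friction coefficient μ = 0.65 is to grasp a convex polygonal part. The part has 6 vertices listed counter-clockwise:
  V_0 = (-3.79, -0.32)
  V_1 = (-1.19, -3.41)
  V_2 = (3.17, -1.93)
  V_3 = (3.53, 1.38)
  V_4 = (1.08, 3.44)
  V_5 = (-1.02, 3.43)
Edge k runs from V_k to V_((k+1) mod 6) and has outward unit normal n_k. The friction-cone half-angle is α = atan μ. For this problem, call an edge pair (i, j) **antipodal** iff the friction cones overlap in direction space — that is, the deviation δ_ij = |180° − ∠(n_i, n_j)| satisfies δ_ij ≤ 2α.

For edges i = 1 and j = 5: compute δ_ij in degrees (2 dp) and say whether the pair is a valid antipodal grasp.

δ = 34.80°, valid

α = atan 0.65 = 33.02°;  2α = 66.05°
edge 1: e_1 = (+4.36, +1.48);  n_1 = (+0.3214, -0.9469)
edge 5: e_5 = (-2.77, -3.75);  n_5 = (-0.8044, +0.5941)
∠(n_1, n_5) = 145.20°
δ = |180° − 145.20°| = 34.80°
34.80° ≤ 2α = 66.05°  →  valid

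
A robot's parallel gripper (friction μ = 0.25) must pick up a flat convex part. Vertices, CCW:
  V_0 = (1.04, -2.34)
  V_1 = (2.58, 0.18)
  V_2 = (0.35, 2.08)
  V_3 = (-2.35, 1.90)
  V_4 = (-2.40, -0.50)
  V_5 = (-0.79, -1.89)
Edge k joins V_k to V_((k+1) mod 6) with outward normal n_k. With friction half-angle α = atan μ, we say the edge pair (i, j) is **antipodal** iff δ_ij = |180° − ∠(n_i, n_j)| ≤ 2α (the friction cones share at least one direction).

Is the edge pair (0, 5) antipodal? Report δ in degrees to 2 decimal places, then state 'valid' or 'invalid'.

α = atan 0.25 = 14.04°;  2α = 28.07°
edge 0: e_0 = (+1.54, +2.52);  n_0 = (+0.8533, -0.5215)
edge 5: e_5 = (+1.83, -0.45);  n_5 = (-0.2388, -0.9711)
∠(n_0, n_5) = 72.39°
δ = |180° − 72.39°| = 107.61°
107.61° > 2α = 28.07°  →  invalid

δ = 107.61°, invalid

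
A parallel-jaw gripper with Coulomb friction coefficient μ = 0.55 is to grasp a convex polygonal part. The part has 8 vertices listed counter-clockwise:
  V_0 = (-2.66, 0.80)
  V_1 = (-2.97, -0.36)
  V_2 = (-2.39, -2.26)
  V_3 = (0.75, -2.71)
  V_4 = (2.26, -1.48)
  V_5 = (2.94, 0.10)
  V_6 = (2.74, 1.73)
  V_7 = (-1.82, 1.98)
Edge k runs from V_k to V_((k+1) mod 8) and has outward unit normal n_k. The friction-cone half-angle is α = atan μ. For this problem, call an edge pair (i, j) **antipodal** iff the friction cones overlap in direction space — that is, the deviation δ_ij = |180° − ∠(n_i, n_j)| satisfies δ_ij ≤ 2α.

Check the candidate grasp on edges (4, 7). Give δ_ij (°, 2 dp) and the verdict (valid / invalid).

α = atan 0.55 = 28.81°;  2α = 57.62°
edge 4: e_4 = (+0.68, +1.58);  n_4 = (+0.9185, -0.3953)
edge 7: e_7 = (-0.84, -1.18);  n_7 = (-0.8147, +0.5799)
∠(n_4, n_7) = 167.84°
δ = |180° − 167.84°| = 12.16°
12.16° ≤ 2α = 57.62°  →  valid

δ = 12.16°, valid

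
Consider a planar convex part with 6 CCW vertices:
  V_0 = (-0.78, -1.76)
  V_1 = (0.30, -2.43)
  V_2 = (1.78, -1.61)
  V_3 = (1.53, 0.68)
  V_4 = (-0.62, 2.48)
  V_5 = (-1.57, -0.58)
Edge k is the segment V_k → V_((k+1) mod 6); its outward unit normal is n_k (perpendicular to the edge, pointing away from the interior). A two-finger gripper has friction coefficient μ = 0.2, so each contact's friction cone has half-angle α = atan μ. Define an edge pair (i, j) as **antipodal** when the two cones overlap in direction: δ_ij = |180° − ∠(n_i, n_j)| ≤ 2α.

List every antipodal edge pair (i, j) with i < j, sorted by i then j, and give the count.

α = atan 0.2 = 11.31°;  2α = 22.62°
n_0 = (-0.5272, -0.8498)
n_1 = (+0.4846, -0.8747)
n_2 = (+0.9941, +0.1085)
n_3 = (+0.6419, +0.7668)
n_4 = (-0.9550, +0.2965)
n_5 = (-0.8310, -0.5563)
  (0,1): δ = 119.20°  ·
  (0,2): δ = 51.96°  ·
  (0,3): δ = 8.12°  ✓
  (0,4): δ = 104.57°  ·
  (0,5): δ = 155.62°  ·
  (1,2): δ = 112.76°  ·
  (1,3): δ = 68.93°  ·
  (1,4): δ = 43.76°  ·
  (1,5): δ = 94.81°  ·
  (2,3): δ = 136.17°  ·
  (2,4): δ = 23.48°  ·
  (2,5): δ = 27.57°  ·
  (3,4): δ = 67.31°  ·
  (3,5): δ = 16.26°  ✓
  (4,5): δ = 128.95°  ·
antipodal pairs: 2

count = 2; pairs: (0,3), (3,5)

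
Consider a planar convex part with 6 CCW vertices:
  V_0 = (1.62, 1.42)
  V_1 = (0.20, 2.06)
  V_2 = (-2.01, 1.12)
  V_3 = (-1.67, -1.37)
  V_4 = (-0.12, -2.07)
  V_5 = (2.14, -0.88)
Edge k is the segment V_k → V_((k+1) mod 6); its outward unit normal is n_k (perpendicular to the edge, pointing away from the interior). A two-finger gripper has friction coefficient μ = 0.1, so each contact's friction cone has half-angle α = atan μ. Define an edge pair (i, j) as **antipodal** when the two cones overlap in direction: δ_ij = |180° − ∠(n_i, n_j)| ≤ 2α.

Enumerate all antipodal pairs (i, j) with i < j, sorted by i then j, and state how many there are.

count = 3; pairs: (0,3), (1,4), (2,5)

α = atan 0.1 = 5.71°;  2α = 11.42°
n_0 = (+0.4109, +0.9117)
n_1 = (-0.3914, +0.9202)
n_2 = (-0.9908, -0.1353)
n_3 = (-0.4116, -0.9114)
n_4 = (+0.4659, -0.8848)
n_5 = (+0.9754, +0.2205)
  (0,1): δ = 132.70°  ·
  (0,2): δ = 57.96°  ·
  (0,3): δ = 0.04°  ✓
  (0,4): δ = 52.03°  ·
  (0,5): δ = 127.00°  ·
  (1,2): δ = 105.27°  ·
  (1,3): δ = 47.35°  ·
  (1,4): δ = 4.73°  ✓
  (1,5): δ = 79.70°  ·
  (2,3): δ = 122.08°  ·
  (2,4): δ = 70.01°  ·
  (2,5): δ = 4.96°  ✓
  (3,4): δ = 127.93°  ·
  (3,5): δ = 52.96°  ·
  (4,5): δ = 105.03°  ·
antipodal pairs: 3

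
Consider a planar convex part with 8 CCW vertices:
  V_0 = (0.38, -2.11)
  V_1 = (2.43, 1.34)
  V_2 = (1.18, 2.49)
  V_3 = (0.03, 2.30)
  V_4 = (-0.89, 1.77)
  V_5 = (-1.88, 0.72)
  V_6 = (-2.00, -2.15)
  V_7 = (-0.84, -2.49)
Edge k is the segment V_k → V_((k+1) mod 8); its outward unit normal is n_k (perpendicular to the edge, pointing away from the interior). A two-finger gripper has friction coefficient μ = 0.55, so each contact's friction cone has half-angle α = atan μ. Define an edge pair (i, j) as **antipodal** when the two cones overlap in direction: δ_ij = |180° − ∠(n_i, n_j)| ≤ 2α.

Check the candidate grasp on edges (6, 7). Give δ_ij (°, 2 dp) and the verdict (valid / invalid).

α = atan 0.55 = 28.81°;  2α = 57.62°
edge 6: e_6 = (+1.16, -0.34);  n_6 = (-0.2813, -0.9596)
edge 7: e_7 = (+1.22, +0.38);  n_7 = (+0.2974, -0.9548)
∠(n_6, n_7) = 33.64°
δ = |180° − 33.64°| = 146.36°
146.36° > 2α = 57.62°  →  invalid

δ = 146.36°, invalid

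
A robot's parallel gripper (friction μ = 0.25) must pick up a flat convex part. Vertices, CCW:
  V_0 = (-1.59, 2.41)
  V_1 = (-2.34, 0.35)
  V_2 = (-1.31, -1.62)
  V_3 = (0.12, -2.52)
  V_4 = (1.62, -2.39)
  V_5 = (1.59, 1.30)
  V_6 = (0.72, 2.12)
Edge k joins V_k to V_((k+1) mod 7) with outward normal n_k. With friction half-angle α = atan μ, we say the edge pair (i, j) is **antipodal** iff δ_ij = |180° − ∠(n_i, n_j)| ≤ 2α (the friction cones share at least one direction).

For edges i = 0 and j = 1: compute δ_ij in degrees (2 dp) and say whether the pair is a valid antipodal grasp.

α = atan 0.25 = 14.04°;  2α = 28.07°
edge 0: e_0 = (-0.75, -2.06);  n_0 = (-0.9397, +0.3421)
edge 1: e_1 = (+1.03, -1.97);  n_1 = (-0.8862, -0.4633)
∠(n_0, n_1) = 47.61°
δ = |180° − 47.61°| = 132.39°
132.39° > 2α = 28.07°  →  invalid

δ = 132.39°, invalid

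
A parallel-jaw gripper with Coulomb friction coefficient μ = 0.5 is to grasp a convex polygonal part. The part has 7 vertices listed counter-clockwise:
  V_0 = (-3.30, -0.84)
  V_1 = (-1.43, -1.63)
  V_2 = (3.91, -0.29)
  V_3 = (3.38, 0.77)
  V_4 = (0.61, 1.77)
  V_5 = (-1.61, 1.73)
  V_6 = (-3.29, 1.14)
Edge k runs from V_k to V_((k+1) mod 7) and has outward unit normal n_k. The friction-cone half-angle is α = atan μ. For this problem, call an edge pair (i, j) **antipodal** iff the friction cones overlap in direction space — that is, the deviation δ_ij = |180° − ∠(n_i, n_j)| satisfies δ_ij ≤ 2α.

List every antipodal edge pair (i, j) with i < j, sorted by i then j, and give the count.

α = atan 0.5 = 26.57°;  2α = 53.13°
n_0 = (-0.3892, -0.9212)
n_1 = (+0.2434, -0.9699)
n_2 = (+0.8944, +0.4472)
n_3 = (+0.3396, +0.9406)
n_4 = (-0.0180, +0.9998)
n_5 = (-0.3314, +0.9435)
n_6 = (-1.0000, +0.0051)
  (0,1): δ = 143.01°  ·
  (0,2): δ = 40.53°  ✓
  (0,3): δ = 3.05°  ✓
  (0,4): δ = 23.93°  ✓
  (0,5): δ = 42.25°  ✓
  (0,6): δ = 112.61°  ·
  (1,2): δ = 77.52°  ·
  (1,3): δ = 33.94°  ✓
  (1,4): δ = 13.05°  ✓
  (1,5): δ = 5.26°  ✓
  (1,6): δ = 75.62°  ·
  (2,3): δ = 136.42°  ·
  (2,4): δ = 115.53°  ·
  (2,5): δ = 97.21°  ·
  (2,6): δ = 26.85°  ✓
  (3,4): δ = 159.12°  ·
  (3,5): δ = 140.80°  ·
  (3,6): δ = 70.44°  ·
  (4,5): δ = 161.68°  ·
  (4,6): δ = 91.32°  ·
  (5,6): δ = 109.64°  ·
antipodal pairs: 8

count = 8; pairs: (0,2), (0,3), (0,4), (0,5), (1,3), (1,4), (1,5), (2,6)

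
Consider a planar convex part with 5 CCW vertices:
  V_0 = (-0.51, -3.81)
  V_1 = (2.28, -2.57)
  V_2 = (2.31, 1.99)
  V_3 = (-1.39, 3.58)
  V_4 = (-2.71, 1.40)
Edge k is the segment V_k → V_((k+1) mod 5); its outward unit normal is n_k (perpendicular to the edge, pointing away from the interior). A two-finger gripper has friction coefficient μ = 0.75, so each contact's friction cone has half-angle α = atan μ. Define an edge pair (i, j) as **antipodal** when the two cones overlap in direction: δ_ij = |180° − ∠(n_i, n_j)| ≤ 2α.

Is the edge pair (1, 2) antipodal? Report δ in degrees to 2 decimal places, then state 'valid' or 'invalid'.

δ = 112.88°, invalid

α = atan 0.75 = 36.87°;  2α = 73.74°
edge 1: e_1 = (+0.03, +4.56);  n_1 = (+1.0000, -0.0066)
edge 2: e_2 = (-3.70, +1.59);  n_2 = (+0.3948, +0.9188)
∠(n_1, n_2) = 67.12°
δ = |180° − 67.12°| = 112.88°
112.88° > 2α = 73.74°  →  invalid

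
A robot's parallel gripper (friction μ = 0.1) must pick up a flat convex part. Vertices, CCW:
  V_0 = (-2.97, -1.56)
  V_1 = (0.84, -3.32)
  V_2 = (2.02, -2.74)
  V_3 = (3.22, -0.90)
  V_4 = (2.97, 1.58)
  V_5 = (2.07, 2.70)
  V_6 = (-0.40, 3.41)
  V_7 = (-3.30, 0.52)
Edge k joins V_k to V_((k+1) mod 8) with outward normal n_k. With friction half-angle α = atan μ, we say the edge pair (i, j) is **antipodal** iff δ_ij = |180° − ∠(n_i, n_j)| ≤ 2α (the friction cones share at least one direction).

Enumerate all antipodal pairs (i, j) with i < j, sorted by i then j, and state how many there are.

count = 2; pairs: (0,5), (3,7)

α = atan 0.1 = 5.71°;  2α = 11.42°
n_0 = (-0.4194, -0.9078)
n_1 = (+0.4411, -0.8974)
n_2 = (+0.8376, -0.5463)
n_3 = (+0.9950, +0.1003)
n_4 = (+0.7795, +0.6264)
n_5 = (+0.2763, +0.9611)
n_6 = (-0.7059, +0.7083)
n_7 = (-0.9876, -0.1567)
  (0,1): δ = 129.03°  ·
  (0,2): δ = 98.32°  ·
  (0,3): δ = 59.45°  ·
  (0,4): δ = 26.42°  ·
  (0,5): δ = 8.76°  ✓
  (0,6): δ = 69.70°  ·
  (0,7): δ = 123.81°  ·
  (1,2): δ = 149.29°  ·
  (1,3): δ = 110.42°  ·
  (1,4): δ = 77.39°  ·
  (1,5): δ = 42.21°  ·
  (1,6): δ = 18.73°  ·
  (1,7): δ = 72.84°  ·
  (2,3): δ = 141.13°  ·
  (2,4): δ = 108.10°  ·
  (2,5): δ = 72.93°  ·
  (2,6): δ = 11.99°  ·
  (2,7): δ = 42.13°  ·
  (3,4): δ = 146.97°  ·
  (3,5): δ = 111.79°  ·
  (3,6): δ = 50.86°  ·
  (3,7): δ = 3.26°  ✓
  (4,5): δ = 144.82°  ·
  (4,6): δ = 83.88°  ·
  (4,7): δ = 29.77°  ·
  (5,6): δ = 119.06°  ·
  (5,7): δ = 64.95°  ·
  (6,7): δ = 125.89°  ·
antipodal pairs: 2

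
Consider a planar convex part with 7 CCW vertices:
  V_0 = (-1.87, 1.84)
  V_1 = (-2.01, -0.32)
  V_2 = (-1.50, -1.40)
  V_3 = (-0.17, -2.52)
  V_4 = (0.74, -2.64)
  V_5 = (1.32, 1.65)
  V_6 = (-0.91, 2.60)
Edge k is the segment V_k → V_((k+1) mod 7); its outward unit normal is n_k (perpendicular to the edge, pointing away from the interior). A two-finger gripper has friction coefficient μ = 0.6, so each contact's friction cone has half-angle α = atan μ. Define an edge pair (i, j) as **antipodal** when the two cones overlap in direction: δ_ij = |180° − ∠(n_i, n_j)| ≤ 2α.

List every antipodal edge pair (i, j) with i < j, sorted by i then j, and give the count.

count = 8; pairs: (0,4), (1,4), (1,5), (2,4), (2,5), (3,5), (3,6), (4,6)

α = atan 0.6 = 30.96°;  2α = 61.93°
n_0 = (-0.9979, +0.0647)
n_1 = (-0.9042, -0.4270)
n_2 = (-0.6441, -0.7649)
n_3 = (-0.1307, -0.9914)
n_4 = (+0.9910, -0.1340)
n_5 = (+0.3919, +0.9200)
n_6 = (-0.6207, +0.7840)
  (0,1): δ = 151.01°  ·
  (0,2): δ = 126.39°  ·
  (0,3): δ = 93.80°  ·
  (0,4): δ = 3.99°  ✓
  (0,5): δ = 70.63°  ·
  (0,6): δ = 132.08°  ·
  (1,2): δ = 155.38°  ·
  (1,3): δ = 122.79°  ·
  (1,4): δ = 32.98°  ✓
  (1,5): δ = 41.65°  ✓
  (1,6): δ = 103.09°  ·
  (2,3): δ = 147.41°  ·
  (2,4): δ = 57.60°  ✓
  (2,5): δ = 17.03°  ✓
  (2,6): δ = 78.47°  ·
  (3,4): δ = 90.19°  ·
  (3,5): δ = 15.56°  ✓
  (3,6): δ = 45.88°  ✓
  (4,5): δ = 105.37°  ·
  (4,6): δ = 43.93°  ✓
  (5,6): δ = 118.56°  ·
antipodal pairs: 8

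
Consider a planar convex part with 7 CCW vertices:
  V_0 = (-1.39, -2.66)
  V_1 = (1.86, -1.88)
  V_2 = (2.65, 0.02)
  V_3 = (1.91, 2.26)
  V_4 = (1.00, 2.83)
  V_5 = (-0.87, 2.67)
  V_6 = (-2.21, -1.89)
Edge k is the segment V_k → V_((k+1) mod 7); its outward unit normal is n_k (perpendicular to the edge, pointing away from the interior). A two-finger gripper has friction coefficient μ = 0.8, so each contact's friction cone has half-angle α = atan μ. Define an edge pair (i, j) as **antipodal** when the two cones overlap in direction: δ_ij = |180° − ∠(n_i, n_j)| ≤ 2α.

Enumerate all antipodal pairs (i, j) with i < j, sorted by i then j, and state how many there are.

α = atan 0.8 = 38.66°;  2α = 77.32°
n_0 = (+0.2334, -0.9724)
n_1 = (+0.9234, -0.3839)
n_2 = (+0.9495, +0.3137)
n_3 = (+0.5308, +0.8475)
n_4 = (-0.0853, +0.9964)
n_5 = (-0.9594, +0.2819)
n_6 = (-0.6845, -0.7290)
  (0,1): δ = 126.07°  ·
  (0,2): δ = 85.21°  ·
  (0,3): δ = 45.56°  ✓
  (0,4): δ = 8.61°  ✓
  (0,5): δ = 60.13°  ✓
  (0,6): δ = 123.31°  ·
  (1,2): δ = 139.14°  ·
  (1,3): δ = 99.48°  ·
  (1,4): δ = 62.53°  ✓
  (1,5): δ = 6.20°  ✓
  (1,6): δ = 69.38°  ✓
  (2,3): δ = 140.34°  ·
  (2,4): δ = 103.39°  ·
  (2,5): δ = 34.66°  ✓
  (2,6): δ = 28.52°  ✓
  (3,4): δ = 143.05°  ·
  (3,5): δ = 74.31°  ✓
  (3,6): δ = 11.14°  ✓
  (4,5): δ = 111.27°  ·
  (4,6): δ = 48.09°  ✓
  (5,6): δ = 116.82°  ·
antipodal pairs: 11

count = 11; pairs: (0,3), (0,4), (0,5), (1,4), (1,5), (1,6), (2,5), (2,6), (3,5), (3,6), (4,6)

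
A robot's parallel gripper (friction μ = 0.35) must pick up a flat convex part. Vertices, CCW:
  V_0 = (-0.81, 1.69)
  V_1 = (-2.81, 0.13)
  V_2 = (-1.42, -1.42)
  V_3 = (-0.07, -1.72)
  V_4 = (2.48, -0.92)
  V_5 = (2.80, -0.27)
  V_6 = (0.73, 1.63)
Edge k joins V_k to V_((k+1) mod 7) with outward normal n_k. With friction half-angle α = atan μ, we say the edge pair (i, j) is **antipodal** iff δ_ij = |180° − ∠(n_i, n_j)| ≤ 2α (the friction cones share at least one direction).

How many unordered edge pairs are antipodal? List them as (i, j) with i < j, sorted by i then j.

α = atan 0.35 = 19.29°;  2α = 38.58°
n_0 = (-0.6150, +0.7885)
n_1 = (-0.7445, -0.6676)
n_2 = (-0.2169, -0.9762)
n_3 = (+0.2993, -0.9541)
n_4 = (+0.8972, -0.4417)
n_5 = (+0.6762, +0.7367)
n_6 = (+0.0389, +0.9992)
  (0,1): δ = 86.07°  ·
  (0,2): δ = 50.48°  ·
  (0,3): δ = 20.54°  ✓
  (0,4): δ = 25.83°  ✓
  (0,5): δ = 99.50°  ·
  (0,6): δ = 139.81°  ·
  (1,2): δ = 144.41°  ·
  (1,3): δ = 114.47°  ·
  (1,4): δ = 68.10°  ·
  (1,5): δ = 5.57°  ✓
  (1,6): δ = 45.88°  ·
  (2,3): δ = 150.05°  ·
  (2,4): δ = 103.68°  ·
  (2,5): δ = 30.02°  ✓
  (2,6): δ = 10.30°  ✓
  (3,4): δ = 133.63°  ·
  (3,5): δ = 59.97°  ·
  (3,6): δ = 19.65°  ✓
  (4,5): δ = 106.34°  ·
  (4,6): δ = 66.02°  ·
  (5,6): δ = 139.68°  ·
antipodal pairs: 6

count = 6; pairs: (0,3), (0,4), (1,5), (2,5), (2,6), (3,6)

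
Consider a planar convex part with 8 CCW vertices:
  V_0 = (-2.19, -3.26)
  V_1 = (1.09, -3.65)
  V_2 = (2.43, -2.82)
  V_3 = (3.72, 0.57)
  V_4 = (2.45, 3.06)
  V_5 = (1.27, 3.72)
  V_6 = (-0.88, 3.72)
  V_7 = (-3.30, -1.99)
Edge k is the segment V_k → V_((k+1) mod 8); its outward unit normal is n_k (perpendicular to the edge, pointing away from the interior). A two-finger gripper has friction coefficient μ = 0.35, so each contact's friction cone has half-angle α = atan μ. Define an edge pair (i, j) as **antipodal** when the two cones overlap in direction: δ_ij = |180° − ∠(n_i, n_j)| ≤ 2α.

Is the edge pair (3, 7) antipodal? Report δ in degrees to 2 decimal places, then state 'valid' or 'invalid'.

δ = 14.13°, valid

α = atan 0.35 = 19.29°;  2α = 38.58°
edge 3: e_3 = (-1.27, +2.49);  n_3 = (+0.8908, +0.4544)
edge 7: e_7 = (+1.11, -1.27);  n_7 = (-0.7529, -0.6581)
∠(n_3, n_7) = 165.87°
δ = |180° − 165.87°| = 14.13°
14.13° ≤ 2α = 38.58°  →  valid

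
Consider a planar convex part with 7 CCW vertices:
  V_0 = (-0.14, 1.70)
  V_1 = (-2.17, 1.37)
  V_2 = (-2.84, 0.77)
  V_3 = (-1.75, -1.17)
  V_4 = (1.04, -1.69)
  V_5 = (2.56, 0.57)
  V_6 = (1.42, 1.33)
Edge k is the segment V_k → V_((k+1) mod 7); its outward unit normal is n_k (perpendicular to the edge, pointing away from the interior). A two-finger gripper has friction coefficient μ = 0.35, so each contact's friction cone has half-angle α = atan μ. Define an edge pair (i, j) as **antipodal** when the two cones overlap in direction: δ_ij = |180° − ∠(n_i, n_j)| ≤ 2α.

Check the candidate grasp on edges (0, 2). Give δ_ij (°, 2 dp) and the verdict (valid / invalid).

α = atan 0.35 = 19.29°;  2α = 38.58°
edge 0: e_0 = (-2.03, -0.33);  n_0 = (-0.1605, +0.9870)
edge 2: e_2 = (+1.09, -1.94);  n_2 = (-0.8718, -0.4898)
∠(n_0, n_2) = 110.10°
δ = |180° − 110.10°| = 69.90°
69.90° > 2α = 38.58°  →  invalid

δ = 69.90°, invalid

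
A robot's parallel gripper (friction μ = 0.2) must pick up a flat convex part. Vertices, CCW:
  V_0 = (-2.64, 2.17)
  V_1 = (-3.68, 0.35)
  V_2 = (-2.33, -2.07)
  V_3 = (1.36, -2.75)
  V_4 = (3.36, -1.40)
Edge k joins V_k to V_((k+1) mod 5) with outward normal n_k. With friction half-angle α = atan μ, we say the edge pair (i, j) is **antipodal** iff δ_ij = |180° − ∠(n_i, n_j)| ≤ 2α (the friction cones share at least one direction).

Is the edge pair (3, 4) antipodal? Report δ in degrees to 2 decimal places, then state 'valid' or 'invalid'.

α = atan 0.2 = 11.31°;  2α = 22.62°
edge 3: e_3 = (+2.00, +1.35);  n_3 = (+0.5595, -0.8288)
edge 4: e_4 = (-6.00, +3.57);  n_4 = (+0.5113, +0.8594)
∠(n_3, n_4) = 115.23°
δ = |180° − 115.23°| = 64.77°
64.77° > 2α = 22.62°  →  invalid

δ = 64.77°, invalid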